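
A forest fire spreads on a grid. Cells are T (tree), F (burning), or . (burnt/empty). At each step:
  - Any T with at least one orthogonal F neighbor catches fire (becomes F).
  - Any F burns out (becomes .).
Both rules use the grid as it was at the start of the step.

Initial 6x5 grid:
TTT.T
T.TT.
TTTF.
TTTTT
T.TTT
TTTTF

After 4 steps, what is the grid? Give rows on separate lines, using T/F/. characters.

Step 1: 5 trees catch fire, 2 burn out
  TTT.T
  T.TF.
  TTF..
  TTTFT
  T.TTF
  TTTF.
Step 2: 6 trees catch fire, 5 burn out
  TTT.T
  T.F..
  TF...
  TTF.F
  T.TF.
  TTF..
Step 3: 5 trees catch fire, 6 burn out
  TTF.T
  T....
  F....
  TF...
  T.F..
  TF...
Step 4: 4 trees catch fire, 5 burn out
  TF..T
  F....
  .....
  F....
  T....
  F....

TF..T
F....
.....
F....
T....
F....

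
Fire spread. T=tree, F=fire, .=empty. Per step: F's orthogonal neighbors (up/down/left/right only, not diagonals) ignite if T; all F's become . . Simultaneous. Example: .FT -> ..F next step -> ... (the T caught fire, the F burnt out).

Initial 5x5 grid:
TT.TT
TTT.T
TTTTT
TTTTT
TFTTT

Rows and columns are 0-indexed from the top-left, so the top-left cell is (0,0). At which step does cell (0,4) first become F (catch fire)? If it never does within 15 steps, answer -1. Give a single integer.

Step 1: cell (0,4)='T' (+3 fires, +1 burnt)
Step 2: cell (0,4)='T' (+4 fires, +3 burnt)
Step 3: cell (0,4)='T' (+5 fires, +4 burnt)
Step 4: cell (0,4)='T' (+5 fires, +5 burnt)
Step 5: cell (0,4)='T' (+2 fires, +5 burnt)
Step 6: cell (0,4)='T' (+1 fires, +2 burnt)
Step 7: cell (0,4)='F' (+1 fires, +1 burnt)
  -> target ignites at step 7
Step 8: cell (0,4)='.' (+1 fires, +1 burnt)
Step 9: cell (0,4)='.' (+0 fires, +1 burnt)
  fire out at step 9

7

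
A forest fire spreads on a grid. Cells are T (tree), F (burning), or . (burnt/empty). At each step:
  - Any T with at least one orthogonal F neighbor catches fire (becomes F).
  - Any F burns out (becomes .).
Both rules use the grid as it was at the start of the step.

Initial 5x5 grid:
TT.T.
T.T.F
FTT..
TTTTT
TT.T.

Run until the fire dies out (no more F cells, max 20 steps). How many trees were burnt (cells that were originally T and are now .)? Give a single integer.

Step 1: +3 fires, +2 burnt (F count now 3)
Step 2: +4 fires, +3 burnt (F count now 4)
Step 3: +4 fires, +4 burnt (F count now 4)
Step 4: +1 fires, +4 burnt (F count now 1)
Step 5: +2 fires, +1 burnt (F count now 2)
Step 6: +0 fires, +2 burnt (F count now 0)
Fire out after step 6
Initially T: 15, now '.': 24
Total burnt (originally-T cells now '.'): 14

Answer: 14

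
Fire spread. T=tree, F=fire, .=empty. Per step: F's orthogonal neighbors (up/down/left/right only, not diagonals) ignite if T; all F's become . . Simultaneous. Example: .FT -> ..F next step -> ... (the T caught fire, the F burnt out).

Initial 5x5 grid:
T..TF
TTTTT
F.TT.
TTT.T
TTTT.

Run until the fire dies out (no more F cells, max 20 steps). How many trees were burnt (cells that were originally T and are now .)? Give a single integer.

Answer: 16

Derivation:
Step 1: +4 fires, +2 burnt (F count now 4)
Step 2: +5 fires, +4 burnt (F count now 5)
Step 3: +4 fires, +5 burnt (F count now 4)
Step 4: +2 fires, +4 burnt (F count now 2)
Step 5: +1 fires, +2 burnt (F count now 1)
Step 6: +0 fires, +1 burnt (F count now 0)
Fire out after step 6
Initially T: 17, now '.': 24
Total burnt (originally-T cells now '.'): 16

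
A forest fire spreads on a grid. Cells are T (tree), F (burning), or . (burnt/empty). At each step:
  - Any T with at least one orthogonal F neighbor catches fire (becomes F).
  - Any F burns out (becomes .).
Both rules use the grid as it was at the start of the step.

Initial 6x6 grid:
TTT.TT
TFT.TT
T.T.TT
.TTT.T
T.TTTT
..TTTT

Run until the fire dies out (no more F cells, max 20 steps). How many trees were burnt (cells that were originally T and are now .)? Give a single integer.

Step 1: +3 fires, +1 burnt (F count now 3)
Step 2: +4 fires, +3 burnt (F count now 4)
Step 3: +1 fires, +4 burnt (F count now 1)
Step 4: +3 fires, +1 burnt (F count now 3)
Step 5: +2 fires, +3 burnt (F count now 2)
Step 6: +2 fires, +2 burnt (F count now 2)
Step 7: +2 fires, +2 burnt (F count now 2)
Step 8: +2 fires, +2 burnt (F count now 2)
Step 9: +1 fires, +2 burnt (F count now 1)
Step 10: +2 fires, +1 burnt (F count now 2)
Step 11: +2 fires, +2 burnt (F count now 2)
Step 12: +1 fires, +2 burnt (F count now 1)
Step 13: +0 fires, +1 burnt (F count now 0)
Fire out after step 13
Initially T: 26, now '.': 35
Total burnt (originally-T cells now '.'): 25

Answer: 25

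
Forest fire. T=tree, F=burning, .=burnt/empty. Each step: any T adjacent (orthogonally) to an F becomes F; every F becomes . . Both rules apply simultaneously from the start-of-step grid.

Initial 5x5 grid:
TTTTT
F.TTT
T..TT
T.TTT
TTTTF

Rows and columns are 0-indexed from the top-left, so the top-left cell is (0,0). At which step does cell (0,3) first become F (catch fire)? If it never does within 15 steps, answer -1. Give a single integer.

Step 1: cell (0,3)='T' (+4 fires, +2 burnt)
Step 2: cell (0,3)='T' (+5 fires, +4 burnt)
Step 3: cell (0,3)='T' (+6 fires, +5 burnt)
Step 4: cell (0,3)='F' (+4 fires, +6 burnt)
  -> target ignites at step 4
Step 5: cell (0,3)='.' (+0 fires, +4 burnt)
  fire out at step 5

4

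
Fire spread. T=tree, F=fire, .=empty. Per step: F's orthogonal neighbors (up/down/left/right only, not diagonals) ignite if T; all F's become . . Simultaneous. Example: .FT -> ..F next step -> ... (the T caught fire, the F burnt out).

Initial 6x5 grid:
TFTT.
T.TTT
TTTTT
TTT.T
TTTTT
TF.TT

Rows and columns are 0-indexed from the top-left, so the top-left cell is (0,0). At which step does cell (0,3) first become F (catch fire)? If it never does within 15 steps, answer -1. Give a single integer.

Step 1: cell (0,3)='T' (+4 fires, +2 burnt)
Step 2: cell (0,3)='F' (+6 fires, +4 burnt)
  -> target ignites at step 2
Step 3: cell (0,3)='.' (+7 fires, +6 burnt)
Step 4: cell (0,3)='.' (+4 fires, +7 burnt)
Step 5: cell (0,3)='.' (+3 fires, +4 burnt)
Step 6: cell (0,3)='.' (+0 fires, +3 burnt)
  fire out at step 6

2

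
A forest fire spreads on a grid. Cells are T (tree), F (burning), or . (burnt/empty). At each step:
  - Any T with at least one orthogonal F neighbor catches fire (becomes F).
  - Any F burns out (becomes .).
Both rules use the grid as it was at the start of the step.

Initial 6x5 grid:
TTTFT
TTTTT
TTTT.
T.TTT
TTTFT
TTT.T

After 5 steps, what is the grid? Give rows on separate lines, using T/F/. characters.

Step 1: 6 trees catch fire, 2 burn out
  TTF.F
  TTTFT
  TTTT.
  T.TFT
  TTF.F
  TTT.T
Step 2: 9 trees catch fire, 6 burn out
  TF...
  TTF.F
  TTTF.
  T.F.F
  TF...
  TTF.F
Step 3: 5 trees catch fire, 9 burn out
  F....
  TF...
  TTF..
  T....
  F....
  TF...
Step 4: 4 trees catch fire, 5 burn out
  .....
  F....
  TF...
  F....
  .....
  F....
Step 5: 1 trees catch fire, 4 burn out
  .....
  .....
  F....
  .....
  .....
  .....

.....
.....
F....
.....
.....
.....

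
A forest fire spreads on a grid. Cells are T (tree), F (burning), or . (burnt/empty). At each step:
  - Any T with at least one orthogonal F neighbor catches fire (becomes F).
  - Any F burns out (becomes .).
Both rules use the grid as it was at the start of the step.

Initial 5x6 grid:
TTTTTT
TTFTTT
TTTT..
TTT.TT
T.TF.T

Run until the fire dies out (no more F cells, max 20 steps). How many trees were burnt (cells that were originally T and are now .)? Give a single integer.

Step 1: +5 fires, +2 burnt (F count now 5)
Step 2: +7 fires, +5 burnt (F count now 7)
Step 3: +5 fires, +7 burnt (F count now 5)
Step 4: +2 fires, +5 burnt (F count now 2)
Step 5: +1 fires, +2 burnt (F count now 1)
Step 6: +0 fires, +1 burnt (F count now 0)
Fire out after step 6
Initially T: 23, now '.': 27
Total burnt (originally-T cells now '.'): 20

Answer: 20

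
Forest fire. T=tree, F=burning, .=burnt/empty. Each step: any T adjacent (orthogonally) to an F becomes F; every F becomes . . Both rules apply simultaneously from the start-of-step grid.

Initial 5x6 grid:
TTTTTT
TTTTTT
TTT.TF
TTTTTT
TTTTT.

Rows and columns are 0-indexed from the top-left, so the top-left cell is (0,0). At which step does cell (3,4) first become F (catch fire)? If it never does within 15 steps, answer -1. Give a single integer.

Step 1: cell (3,4)='T' (+3 fires, +1 burnt)
Step 2: cell (3,4)='F' (+3 fires, +3 burnt)
  -> target ignites at step 2
Step 3: cell (3,4)='.' (+4 fires, +3 burnt)
Step 4: cell (3,4)='.' (+4 fires, +4 burnt)
Step 5: cell (3,4)='.' (+5 fires, +4 burnt)
Step 6: cell (3,4)='.' (+5 fires, +5 burnt)
Step 7: cell (3,4)='.' (+3 fires, +5 burnt)
Step 8: cell (3,4)='.' (+0 fires, +3 burnt)
  fire out at step 8

2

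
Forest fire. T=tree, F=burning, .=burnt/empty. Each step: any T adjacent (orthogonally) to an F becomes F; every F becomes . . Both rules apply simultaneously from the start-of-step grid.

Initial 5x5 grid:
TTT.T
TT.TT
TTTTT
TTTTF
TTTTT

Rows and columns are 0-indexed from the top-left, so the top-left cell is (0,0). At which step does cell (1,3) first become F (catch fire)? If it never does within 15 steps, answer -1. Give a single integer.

Step 1: cell (1,3)='T' (+3 fires, +1 burnt)
Step 2: cell (1,3)='T' (+4 fires, +3 burnt)
Step 3: cell (1,3)='F' (+5 fires, +4 burnt)
  -> target ignites at step 3
Step 4: cell (1,3)='.' (+3 fires, +5 burnt)
Step 5: cell (1,3)='.' (+3 fires, +3 burnt)
Step 6: cell (1,3)='.' (+2 fires, +3 burnt)
Step 7: cell (1,3)='.' (+2 fires, +2 burnt)
Step 8: cell (1,3)='.' (+0 fires, +2 burnt)
  fire out at step 8

3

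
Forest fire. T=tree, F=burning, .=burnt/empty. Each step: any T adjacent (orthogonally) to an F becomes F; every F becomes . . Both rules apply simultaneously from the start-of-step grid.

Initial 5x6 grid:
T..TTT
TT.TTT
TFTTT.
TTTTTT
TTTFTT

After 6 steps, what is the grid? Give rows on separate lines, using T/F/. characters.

Step 1: 7 trees catch fire, 2 burn out
  T..TTT
  TF.TTT
  F.FTT.
  TFTFTT
  TTF.FT
Step 2: 7 trees catch fire, 7 burn out
  T..TTT
  F..TTT
  ...FT.
  F.F.FT
  TF...F
Step 3: 5 trees catch fire, 7 burn out
  F..TTT
  ...FTT
  ....F.
  .....F
  F.....
Step 4: 2 trees catch fire, 5 burn out
  ...FTT
  ....FT
  ......
  ......
  ......
Step 5: 2 trees catch fire, 2 burn out
  ....FT
  .....F
  ......
  ......
  ......
Step 6: 1 trees catch fire, 2 burn out
  .....F
  ......
  ......
  ......
  ......

.....F
......
......
......
......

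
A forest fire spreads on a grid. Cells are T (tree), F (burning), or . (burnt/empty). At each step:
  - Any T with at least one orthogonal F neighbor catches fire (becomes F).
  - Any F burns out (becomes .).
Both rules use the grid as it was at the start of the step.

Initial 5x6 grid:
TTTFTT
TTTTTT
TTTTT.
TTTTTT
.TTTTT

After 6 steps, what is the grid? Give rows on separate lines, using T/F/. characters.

Step 1: 3 trees catch fire, 1 burn out
  TTF.FT
  TTTFTT
  TTTTT.
  TTTTTT
  .TTTTT
Step 2: 5 trees catch fire, 3 burn out
  TF...F
  TTF.FT
  TTTFT.
  TTTTTT
  .TTTTT
Step 3: 6 trees catch fire, 5 burn out
  F.....
  TF...F
  TTF.F.
  TTTFTT
  .TTTTT
Step 4: 5 trees catch fire, 6 burn out
  ......
  F.....
  TF....
  TTF.FT
  .TTFTT
Step 5: 5 trees catch fire, 5 burn out
  ......
  ......
  F.....
  TF...F
  .TF.FT
Step 6: 3 trees catch fire, 5 burn out
  ......
  ......
  ......
  F.....
  .F...F

......
......
......
F.....
.F...F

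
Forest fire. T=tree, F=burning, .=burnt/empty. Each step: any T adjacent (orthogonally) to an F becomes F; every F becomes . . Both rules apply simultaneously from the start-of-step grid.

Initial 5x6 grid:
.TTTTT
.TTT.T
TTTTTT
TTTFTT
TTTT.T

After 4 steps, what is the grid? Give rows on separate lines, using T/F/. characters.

Step 1: 4 trees catch fire, 1 burn out
  .TTTTT
  .TTT.T
  TTTFTT
  TTF.FT
  TTTF.T
Step 2: 6 trees catch fire, 4 burn out
  .TTTTT
  .TTF.T
  TTF.FT
  TF...F
  TTF..T
Step 3: 7 trees catch fire, 6 burn out
  .TTFTT
  .TF..T
  TF...F
  F.....
  TF...F
Step 4: 6 trees catch fire, 7 burn out
  .TF.FT
  .F...F
  F.....
  ......
  F.....

.TF.FT
.F...F
F.....
......
F.....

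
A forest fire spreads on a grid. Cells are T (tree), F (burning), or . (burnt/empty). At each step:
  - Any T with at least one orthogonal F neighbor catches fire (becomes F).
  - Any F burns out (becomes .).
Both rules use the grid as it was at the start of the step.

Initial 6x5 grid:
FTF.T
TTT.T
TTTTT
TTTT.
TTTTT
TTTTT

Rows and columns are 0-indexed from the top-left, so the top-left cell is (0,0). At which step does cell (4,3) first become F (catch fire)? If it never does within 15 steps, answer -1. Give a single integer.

Step 1: cell (4,3)='T' (+3 fires, +2 burnt)
Step 2: cell (4,3)='T' (+3 fires, +3 burnt)
Step 3: cell (4,3)='T' (+4 fires, +3 burnt)
Step 4: cell (4,3)='T' (+5 fires, +4 burnt)
Step 5: cell (4,3)='F' (+5 fires, +5 burnt)
  -> target ignites at step 5
Step 6: cell (4,3)='.' (+4 fires, +5 burnt)
Step 7: cell (4,3)='.' (+1 fires, +4 burnt)
Step 8: cell (4,3)='.' (+0 fires, +1 burnt)
  fire out at step 8

5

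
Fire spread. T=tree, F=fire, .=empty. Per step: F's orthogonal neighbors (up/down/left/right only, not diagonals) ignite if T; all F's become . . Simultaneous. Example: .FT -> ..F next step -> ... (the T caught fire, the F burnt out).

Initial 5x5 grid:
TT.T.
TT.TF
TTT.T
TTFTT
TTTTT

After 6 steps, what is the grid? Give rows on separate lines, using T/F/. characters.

Step 1: 6 trees catch fire, 2 burn out
  TT.T.
  TT.F.
  TTF.F
  TF.FT
  TTFTT
Step 2: 6 trees catch fire, 6 burn out
  TT.F.
  TT...
  TF...
  F...F
  TF.FT
Step 3: 4 trees catch fire, 6 burn out
  TT...
  TF...
  F....
  .....
  F...F
Step 4: 2 trees catch fire, 4 burn out
  TF...
  F....
  .....
  .....
  .....
Step 5: 1 trees catch fire, 2 burn out
  F....
  .....
  .....
  .....
  .....
Step 6: 0 trees catch fire, 1 burn out
  .....
  .....
  .....
  .....
  .....

.....
.....
.....
.....
.....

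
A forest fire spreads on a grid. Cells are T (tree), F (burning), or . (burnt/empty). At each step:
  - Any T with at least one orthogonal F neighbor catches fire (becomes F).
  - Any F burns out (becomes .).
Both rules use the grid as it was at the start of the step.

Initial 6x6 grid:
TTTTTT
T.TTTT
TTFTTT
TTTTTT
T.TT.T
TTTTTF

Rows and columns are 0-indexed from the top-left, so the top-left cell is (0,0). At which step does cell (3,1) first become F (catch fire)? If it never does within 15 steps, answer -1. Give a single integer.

Step 1: cell (3,1)='T' (+6 fires, +2 burnt)
Step 2: cell (3,1)='F' (+9 fires, +6 burnt)
  -> target ignites at step 2
Step 3: cell (3,1)='.' (+9 fires, +9 burnt)
Step 4: cell (3,1)='.' (+5 fires, +9 burnt)
Step 5: cell (3,1)='.' (+2 fires, +5 burnt)
Step 6: cell (3,1)='.' (+0 fires, +2 burnt)
  fire out at step 6

2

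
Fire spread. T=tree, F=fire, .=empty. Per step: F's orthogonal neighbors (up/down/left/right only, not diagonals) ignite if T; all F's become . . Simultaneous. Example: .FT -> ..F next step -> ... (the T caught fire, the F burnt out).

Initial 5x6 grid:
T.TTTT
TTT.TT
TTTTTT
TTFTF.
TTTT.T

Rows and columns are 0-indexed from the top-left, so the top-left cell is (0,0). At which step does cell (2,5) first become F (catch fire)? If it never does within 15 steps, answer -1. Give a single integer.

Step 1: cell (2,5)='T' (+5 fires, +2 burnt)
Step 2: cell (2,5)='F' (+8 fires, +5 burnt)
  -> target ignites at step 2
Step 3: cell (2,5)='.' (+6 fires, +8 burnt)
Step 4: cell (2,5)='.' (+3 fires, +6 burnt)
Step 5: cell (2,5)='.' (+1 fires, +3 burnt)
Step 6: cell (2,5)='.' (+0 fires, +1 burnt)
  fire out at step 6

2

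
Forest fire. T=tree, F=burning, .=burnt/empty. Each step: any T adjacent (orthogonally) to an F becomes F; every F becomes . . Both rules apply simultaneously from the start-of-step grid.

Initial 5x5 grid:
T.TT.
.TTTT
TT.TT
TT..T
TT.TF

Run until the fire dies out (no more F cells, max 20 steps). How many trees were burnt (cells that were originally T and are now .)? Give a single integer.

Answer: 16

Derivation:
Step 1: +2 fires, +1 burnt (F count now 2)
Step 2: +1 fires, +2 burnt (F count now 1)
Step 3: +2 fires, +1 burnt (F count now 2)
Step 4: +1 fires, +2 burnt (F count now 1)
Step 5: +2 fires, +1 burnt (F count now 2)
Step 6: +2 fires, +2 burnt (F count now 2)
Step 7: +1 fires, +2 burnt (F count now 1)
Step 8: +2 fires, +1 burnt (F count now 2)
Step 9: +2 fires, +2 burnt (F count now 2)
Step 10: +1 fires, +2 burnt (F count now 1)
Step 11: +0 fires, +1 burnt (F count now 0)
Fire out after step 11
Initially T: 17, now '.': 24
Total burnt (originally-T cells now '.'): 16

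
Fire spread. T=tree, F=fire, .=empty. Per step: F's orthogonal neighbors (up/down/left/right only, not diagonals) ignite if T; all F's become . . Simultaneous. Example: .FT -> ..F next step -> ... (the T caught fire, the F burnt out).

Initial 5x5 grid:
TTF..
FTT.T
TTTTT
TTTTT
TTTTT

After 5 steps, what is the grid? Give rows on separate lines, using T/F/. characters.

Step 1: 5 trees catch fire, 2 burn out
  FF...
  .FF.T
  FTTTT
  TTTTT
  TTTTT
Step 2: 3 trees catch fire, 5 burn out
  .....
  ....T
  .FFTT
  FTTTT
  TTTTT
Step 3: 4 trees catch fire, 3 burn out
  .....
  ....T
  ...FT
  .FFTT
  FTTTT
Step 4: 4 trees catch fire, 4 burn out
  .....
  ....T
  ....F
  ...FT
  .FFTT
Step 5: 3 trees catch fire, 4 burn out
  .....
  ....F
  .....
  ....F
  ...FT

.....
....F
.....
....F
...FT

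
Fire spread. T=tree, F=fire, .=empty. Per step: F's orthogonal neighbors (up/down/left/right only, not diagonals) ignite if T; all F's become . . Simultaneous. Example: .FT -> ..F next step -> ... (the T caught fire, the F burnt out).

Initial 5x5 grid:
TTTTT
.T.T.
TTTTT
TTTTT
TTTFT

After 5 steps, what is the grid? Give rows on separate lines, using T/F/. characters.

Step 1: 3 trees catch fire, 1 burn out
  TTTTT
  .T.T.
  TTTTT
  TTTFT
  TTF.F
Step 2: 4 trees catch fire, 3 burn out
  TTTTT
  .T.T.
  TTTFT
  TTF.F
  TF...
Step 3: 5 trees catch fire, 4 burn out
  TTTTT
  .T.F.
  TTF.F
  TF...
  F....
Step 4: 3 trees catch fire, 5 burn out
  TTTFT
  .T...
  TF...
  F....
  .....
Step 5: 4 trees catch fire, 3 burn out
  TTF.F
  .F...
  F....
  .....
  .....

TTF.F
.F...
F....
.....
.....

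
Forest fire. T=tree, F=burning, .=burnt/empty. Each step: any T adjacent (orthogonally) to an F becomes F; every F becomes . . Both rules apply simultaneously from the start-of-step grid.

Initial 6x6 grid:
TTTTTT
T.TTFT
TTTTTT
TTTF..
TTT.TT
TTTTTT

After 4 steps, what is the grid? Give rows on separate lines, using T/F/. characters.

Step 1: 6 trees catch fire, 2 burn out
  TTTTFT
  T.TF.F
  TTTFFT
  TTF...
  TTT.TT
  TTTTTT
Step 2: 7 trees catch fire, 6 burn out
  TTTF.F
  T.F...
  TTF..F
  TF....
  TTF.TT
  TTTTTT
Step 3: 5 trees catch fire, 7 burn out
  TTF...
  T.....
  TF....
  F.....
  TF..TT
  TTFTTT
Step 4: 5 trees catch fire, 5 burn out
  TF....
  T.....
  F.....
  ......
  F...TT
  TF.FTT

TF....
T.....
F.....
......
F...TT
TF.FTT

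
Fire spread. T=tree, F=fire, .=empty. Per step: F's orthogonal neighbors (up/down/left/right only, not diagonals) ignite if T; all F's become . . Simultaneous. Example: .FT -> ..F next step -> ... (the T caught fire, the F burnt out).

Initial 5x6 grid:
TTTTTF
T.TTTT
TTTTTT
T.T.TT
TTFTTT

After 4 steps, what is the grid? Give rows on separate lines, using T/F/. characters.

Step 1: 5 trees catch fire, 2 burn out
  TTTTF.
  T.TTTF
  TTTTTT
  T.F.TT
  TF.FTT
Step 2: 6 trees catch fire, 5 burn out
  TTTF..
  T.TTF.
  TTFTTF
  T...TT
  F...FT
Step 3: 10 trees catch fire, 6 burn out
  TTF...
  T.FF..
  TF.FF.
  F...FF
  .....F
Step 4: 2 trees catch fire, 10 burn out
  TF....
  T.....
  F.....
  ......
  ......

TF....
T.....
F.....
......
......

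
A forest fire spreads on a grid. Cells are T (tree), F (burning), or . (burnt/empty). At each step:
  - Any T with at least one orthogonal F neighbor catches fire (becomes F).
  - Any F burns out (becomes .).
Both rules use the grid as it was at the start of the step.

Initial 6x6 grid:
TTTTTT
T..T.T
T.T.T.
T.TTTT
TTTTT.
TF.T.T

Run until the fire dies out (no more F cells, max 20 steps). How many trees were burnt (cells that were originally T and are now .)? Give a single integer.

Step 1: +2 fires, +1 burnt (F count now 2)
Step 2: +2 fires, +2 burnt (F count now 2)
Step 3: +3 fires, +2 burnt (F count now 3)
Step 4: +5 fires, +3 burnt (F count now 5)
Step 5: +2 fires, +5 burnt (F count now 2)
Step 6: +3 fires, +2 burnt (F count now 3)
Step 7: +1 fires, +3 burnt (F count now 1)
Step 8: +1 fires, +1 burnt (F count now 1)
Step 9: +1 fires, +1 burnt (F count now 1)
Step 10: +2 fires, +1 burnt (F count now 2)
Step 11: +1 fires, +2 burnt (F count now 1)
Step 12: +1 fires, +1 burnt (F count now 1)
Step 13: +0 fires, +1 burnt (F count now 0)
Fire out after step 13
Initially T: 25, now '.': 35
Total burnt (originally-T cells now '.'): 24

Answer: 24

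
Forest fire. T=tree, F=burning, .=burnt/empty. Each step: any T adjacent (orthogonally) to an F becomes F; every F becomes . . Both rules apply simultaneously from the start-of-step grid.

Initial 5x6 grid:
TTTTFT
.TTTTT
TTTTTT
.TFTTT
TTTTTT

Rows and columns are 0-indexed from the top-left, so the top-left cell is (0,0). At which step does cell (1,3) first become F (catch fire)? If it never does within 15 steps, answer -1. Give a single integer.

Step 1: cell (1,3)='T' (+7 fires, +2 burnt)
Step 2: cell (1,3)='F' (+10 fires, +7 burnt)
  -> target ignites at step 2
Step 3: cell (1,3)='.' (+7 fires, +10 burnt)
Step 4: cell (1,3)='.' (+2 fires, +7 burnt)
Step 5: cell (1,3)='.' (+0 fires, +2 burnt)
  fire out at step 5

2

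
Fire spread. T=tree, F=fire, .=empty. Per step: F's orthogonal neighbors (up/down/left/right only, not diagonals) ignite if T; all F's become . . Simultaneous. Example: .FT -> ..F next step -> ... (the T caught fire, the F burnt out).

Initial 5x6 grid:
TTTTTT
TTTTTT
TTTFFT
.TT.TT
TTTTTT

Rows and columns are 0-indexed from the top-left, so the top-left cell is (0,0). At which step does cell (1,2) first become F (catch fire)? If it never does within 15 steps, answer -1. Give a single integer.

Step 1: cell (1,2)='T' (+5 fires, +2 burnt)
Step 2: cell (1,2)='F' (+8 fires, +5 burnt)
  -> target ignites at step 2
Step 3: cell (1,2)='.' (+8 fires, +8 burnt)
Step 4: cell (1,2)='.' (+3 fires, +8 burnt)
Step 5: cell (1,2)='.' (+2 fires, +3 burnt)
Step 6: cell (1,2)='.' (+0 fires, +2 burnt)
  fire out at step 6

2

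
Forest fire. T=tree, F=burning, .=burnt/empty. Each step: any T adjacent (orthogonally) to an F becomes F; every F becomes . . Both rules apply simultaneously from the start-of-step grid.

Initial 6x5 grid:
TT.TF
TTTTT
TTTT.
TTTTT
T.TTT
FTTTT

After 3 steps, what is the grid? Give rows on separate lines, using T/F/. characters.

Step 1: 4 trees catch fire, 2 burn out
  TT.F.
  TTTTF
  TTTT.
  TTTTT
  F.TTT
  .FTTT
Step 2: 3 trees catch fire, 4 burn out
  TT...
  TTTF.
  TTTT.
  FTTTT
  ..TTT
  ..FTT
Step 3: 6 trees catch fire, 3 burn out
  TT...
  TTF..
  FTTF.
  .FTTT
  ..FTT
  ...FT

TT...
TTF..
FTTF.
.FTTT
..FTT
...FT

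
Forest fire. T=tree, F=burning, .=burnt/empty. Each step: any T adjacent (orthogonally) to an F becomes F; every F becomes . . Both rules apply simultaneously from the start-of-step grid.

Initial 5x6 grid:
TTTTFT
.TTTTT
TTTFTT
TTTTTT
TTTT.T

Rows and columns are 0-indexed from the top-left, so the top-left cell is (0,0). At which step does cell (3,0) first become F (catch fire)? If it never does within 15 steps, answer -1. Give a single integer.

Step 1: cell (3,0)='T' (+7 fires, +2 burnt)
Step 2: cell (3,0)='T' (+8 fires, +7 burnt)
Step 3: cell (3,0)='T' (+6 fires, +8 burnt)
Step 4: cell (3,0)='F' (+4 fires, +6 burnt)
  -> target ignites at step 4
Step 5: cell (3,0)='.' (+1 fires, +4 burnt)
Step 6: cell (3,0)='.' (+0 fires, +1 burnt)
  fire out at step 6

4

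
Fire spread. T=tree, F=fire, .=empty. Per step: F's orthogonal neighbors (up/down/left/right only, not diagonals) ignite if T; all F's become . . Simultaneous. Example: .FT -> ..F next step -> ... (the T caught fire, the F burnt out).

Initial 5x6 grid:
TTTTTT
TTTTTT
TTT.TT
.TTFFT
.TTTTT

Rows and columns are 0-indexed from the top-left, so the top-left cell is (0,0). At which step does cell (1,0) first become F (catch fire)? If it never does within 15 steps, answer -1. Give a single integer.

Step 1: cell (1,0)='T' (+5 fires, +2 burnt)
Step 2: cell (1,0)='T' (+6 fires, +5 burnt)
Step 3: cell (1,0)='T' (+6 fires, +6 burnt)
Step 4: cell (1,0)='T' (+5 fires, +6 burnt)
Step 5: cell (1,0)='F' (+2 fires, +5 burnt)
  -> target ignites at step 5
Step 6: cell (1,0)='.' (+1 fires, +2 burnt)
Step 7: cell (1,0)='.' (+0 fires, +1 burnt)
  fire out at step 7

5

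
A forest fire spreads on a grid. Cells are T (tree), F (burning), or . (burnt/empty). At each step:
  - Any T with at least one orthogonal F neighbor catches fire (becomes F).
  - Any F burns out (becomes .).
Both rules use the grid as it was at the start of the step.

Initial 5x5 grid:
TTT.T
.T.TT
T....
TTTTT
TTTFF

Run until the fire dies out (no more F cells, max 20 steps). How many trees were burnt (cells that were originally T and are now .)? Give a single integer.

Step 1: +3 fires, +2 burnt (F count now 3)
Step 2: +2 fires, +3 burnt (F count now 2)
Step 3: +2 fires, +2 burnt (F count now 2)
Step 4: +1 fires, +2 burnt (F count now 1)
Step 5: +1 fires, +1 burnt (F count now 1)
Step 6: +0 fires, +1 burnt (F count now 0)
Fire out after step 6
Initially T: 16, now '.': 18
Total burnt (originally-T cells now '.'): 9

Answer: 9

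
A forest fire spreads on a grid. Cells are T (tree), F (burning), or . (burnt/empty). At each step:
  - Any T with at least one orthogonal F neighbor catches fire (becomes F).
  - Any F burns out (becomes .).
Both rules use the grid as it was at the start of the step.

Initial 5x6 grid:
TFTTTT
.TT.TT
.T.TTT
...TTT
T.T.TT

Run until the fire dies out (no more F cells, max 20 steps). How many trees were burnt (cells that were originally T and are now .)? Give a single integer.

Step 1: +3 fires, +1 burnt (F count now 3)
Step 2: +3 fires, +3 burnt (F count now 3)
Step 3: +1 fires, +3 burnt (F count now 1)
Step 4: +2 fires, +1 burnt (F count now 2)
Step 5: +2 fires, +2 burnt (F count now 2)
Step 6: +3 fires, +2 burnt (F count now 3)
Step 7: +3 fires, +3 burnt (F count now 3)
Step 8: +1 fires, +3 burnt (F count now 1)
Step 9: +0 fires, +1 burnt (F count now 0)
Fire out after step 9
Initially T: 20, now '.': 28
Total burnt (originally-T cells now '.'): 18

Answer: 18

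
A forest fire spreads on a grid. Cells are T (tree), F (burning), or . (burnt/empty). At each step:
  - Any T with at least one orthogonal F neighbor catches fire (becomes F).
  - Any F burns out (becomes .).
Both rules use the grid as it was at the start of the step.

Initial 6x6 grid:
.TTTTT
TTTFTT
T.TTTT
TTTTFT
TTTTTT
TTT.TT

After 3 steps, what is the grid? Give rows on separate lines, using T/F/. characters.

Step 1: 8 trees catch fire, 2 burn out
  .TTFTT
  TTF.FT
  T.TFFT
  TTTF.F
  TTTTFT
  TTT.TT
Step 2: 10 trees catch fire, 8 burn out
  .TF.FT
  TF...F
  T.F..F
  TTF...
  TTTF.F
  TTT.FT
Step 3: 6 trees catch fire, 10 burn out
  .F...F
  F.....
  T.....
  TF....
  TTF...
  TTT..F

.F...F
F.....
T.....
TF....
TTF...
TTT..F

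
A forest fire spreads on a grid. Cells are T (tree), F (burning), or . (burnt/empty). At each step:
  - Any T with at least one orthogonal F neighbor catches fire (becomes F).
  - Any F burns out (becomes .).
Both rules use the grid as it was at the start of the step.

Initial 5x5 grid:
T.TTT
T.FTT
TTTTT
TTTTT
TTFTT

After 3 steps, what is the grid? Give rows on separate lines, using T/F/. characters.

Step 1: 6 trees catch fire, 2 burn out
  T.FTT
  T..FT
  TTFTT
  TTFTT
  TF.FT
Step 2: 8 trees catch fire, 6 burn out
  T..FT
  T...F
  TF.FT
  TF.FT
  F...F
Step 3: 5 trees catch fire, 8 burn out
  T...F
  T....
  F...F
  F...F
  .....

T...F
T....
F...F
F...F
.....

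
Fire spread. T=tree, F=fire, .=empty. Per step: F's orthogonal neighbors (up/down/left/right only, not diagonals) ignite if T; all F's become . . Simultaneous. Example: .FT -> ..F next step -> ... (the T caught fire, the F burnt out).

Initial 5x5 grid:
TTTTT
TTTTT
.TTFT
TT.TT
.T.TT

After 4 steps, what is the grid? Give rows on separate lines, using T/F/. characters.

Step 1: 4 trees catch fire, 1 burn out
  TTTTT
  TTTFT
  .TF.F
  TT.FT
  .T.TT
Step 2: 6 trees catch fire, 4 burn out
  TTTFT
  TTF.F
  .F...
  TT..F
  .T.FT
Step 3: 5 trees catch fire, 6 burn out
  TTF.F
  TF...
  .....
  TF...
  .T..F
Step 4: 4 trees catch fire, 5 burn out
  TF...
  F....
  .....
  F....
  .F...

TF...
F....
.....
F....
.F...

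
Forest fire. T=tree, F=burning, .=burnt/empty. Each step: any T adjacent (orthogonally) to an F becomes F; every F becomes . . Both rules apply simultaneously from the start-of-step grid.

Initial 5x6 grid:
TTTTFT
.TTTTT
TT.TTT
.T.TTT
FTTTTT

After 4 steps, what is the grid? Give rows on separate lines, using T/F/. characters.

Step 1: 4 trees catch fire, 2 burn out
  TTTF.F
  .TTTFT
  TT.TTT
  .T.TTT
  .FTTTT
Step 2: 6 trees catch fire, 4 burn out
  TTF...
  .TTF.F
  TT.TFT
  .F.TTT
  ..FTTT
Step 3: 7 trees catch fire, 6 burn out
  TF....
  .TF...
  TF.F.F
  ...TFT
  ...FTT
Step 4: 6 trees catch fire, 7 burn out
  F.....
  .F....
  F.....
  ...F.F
  ....FT

F.....
.F....
F.....
...F.F
....FT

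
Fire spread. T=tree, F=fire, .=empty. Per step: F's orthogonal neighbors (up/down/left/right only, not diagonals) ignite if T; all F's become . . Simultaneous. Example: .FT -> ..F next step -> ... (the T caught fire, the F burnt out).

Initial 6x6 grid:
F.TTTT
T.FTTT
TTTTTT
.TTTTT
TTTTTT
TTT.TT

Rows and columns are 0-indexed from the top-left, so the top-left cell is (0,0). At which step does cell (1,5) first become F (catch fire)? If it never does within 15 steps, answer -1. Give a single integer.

Step 1: cell (1,5)='T' (+4 fires, +2 burnt)
Step 2: cell (1,5)='T' (+6 fires, +4 burnt)
Step 3: cell (1,5)='F' (+6 fires, +6 burnt)
  -> target ignites at step 3
Step 4: cell (1,5)='.' (+6 fires, +6 burnt)
Step 5: cell (1,5)='.' (+4 fires, +6 burnt)
Step 6: cell (1,5)='.' (+3 fires, +4 burnt)
Step 7: cell (1,5)='.' (+1 fires, +3 burnt)
Step 8: cell (1,5)='.' (+0 fires, +1 burnt)
  fire out at step 8

3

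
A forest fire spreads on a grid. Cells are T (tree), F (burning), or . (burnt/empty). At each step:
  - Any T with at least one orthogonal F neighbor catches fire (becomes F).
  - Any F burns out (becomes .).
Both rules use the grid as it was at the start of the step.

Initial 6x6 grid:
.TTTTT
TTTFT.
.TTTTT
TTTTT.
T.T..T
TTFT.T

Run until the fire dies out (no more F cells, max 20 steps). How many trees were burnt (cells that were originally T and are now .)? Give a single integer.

Answer: 24

Derivation:
Step 1: +7 fires, +2 burnt (F count now 7)
Step 2: +8 fires, +7 burnt (F count now 8)
Step 3: +8 fires, +8 burnt (F count now 8)
Step 4: +1 fires, +8 burnt (F count now 1)
Step 5: +0 fires, +1 burnt (F count now 0)
Fire out after step 5
Initially T: 26, now '.': 34
Total burnt (originally-T cells now '.'): 24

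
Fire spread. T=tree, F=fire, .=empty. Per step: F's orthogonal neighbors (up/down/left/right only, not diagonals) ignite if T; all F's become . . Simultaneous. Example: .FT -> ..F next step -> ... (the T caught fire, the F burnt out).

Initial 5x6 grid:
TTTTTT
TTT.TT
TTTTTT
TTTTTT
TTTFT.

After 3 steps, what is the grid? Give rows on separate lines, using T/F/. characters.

Step 1: 3 trees catch fire, 1 burn out
  TTTTTT
  TTT.TT
  TTTTTT
  TTTFTT
  TTF.F.
Step 2: 4 trees catch fire, 3 burn out
  TTTTTT
  TTT.TT
  TTTFTT
  TTF.FT
  TF....
Step 3: 5 trees catch fire, 4 burn out
  TTTTTT
  TTT.TT
  TTF.FT
  TF...F
  F.....

TTTTTT
TTT.TT
TTF.FT
TF...F
F.....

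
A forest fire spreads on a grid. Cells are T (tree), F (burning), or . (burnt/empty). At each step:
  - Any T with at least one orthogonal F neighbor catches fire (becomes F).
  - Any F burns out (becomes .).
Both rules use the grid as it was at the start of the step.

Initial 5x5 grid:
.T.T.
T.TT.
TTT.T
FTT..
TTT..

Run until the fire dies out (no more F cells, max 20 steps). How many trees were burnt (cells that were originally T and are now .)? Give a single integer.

Answer: 12

Derivation:
Step 1: +3 fires, +1 burnt (F count now 3)
Step 2: +4 fires, +3 burnt (F count now 4)
Step 3: +2 fires, +4 burnt (F count now 2)
Step 4: +1 fires, +2 burnt (F count now 1)
Step 5: +1 fires, +1 burnt (F count now 1)
Step 6: +1 fires, +1 burnt (F count now 1)
Step 7: +0 fires, +1 burnt (F count now 0)
Fire out after step 7
Initially T: 14, now '.': 23
Total burnt (originally-T cells now '.'): 12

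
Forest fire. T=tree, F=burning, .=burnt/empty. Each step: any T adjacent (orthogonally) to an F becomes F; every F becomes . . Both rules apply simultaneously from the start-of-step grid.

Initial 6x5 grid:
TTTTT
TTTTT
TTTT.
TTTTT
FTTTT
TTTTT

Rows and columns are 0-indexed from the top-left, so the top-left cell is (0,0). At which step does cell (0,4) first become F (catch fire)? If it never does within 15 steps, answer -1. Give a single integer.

Step 1: cell (0,4)='T' (+3 fires, +1 burnt)
Step 2: cell (0,4)='T' (+4 fires, +3 burnt)
Step 3: cell (0,4)='T' (+5 fires, +4 burnt)
Step 4: cell (0,4)='T' (+6 fires, +5 burnt)
Step 5: cell (0,4)='T' (+5 fires, +6 burnt)
Step 6: cell (0,4)='T' (+2 fires, +5 burnt)
Step 7: cell (0,4)='T' (+2 fires, +2 burnt)
Step 8: cell (0,4)='F' (+1 fires, +2 burnt)
  -> target ignites at step 8
Step 9: cell (0,4)='.' (+0 fires, +1 burnt)
  fire out at step 9

8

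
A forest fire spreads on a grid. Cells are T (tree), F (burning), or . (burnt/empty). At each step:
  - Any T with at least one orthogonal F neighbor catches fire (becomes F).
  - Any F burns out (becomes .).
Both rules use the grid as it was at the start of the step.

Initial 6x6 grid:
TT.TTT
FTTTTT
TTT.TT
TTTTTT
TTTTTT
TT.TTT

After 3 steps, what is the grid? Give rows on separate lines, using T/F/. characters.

Step 1: 3 trees catch fire, 1 burn out
  FT.TTT
  .FTTTT
  FTT.TT
  TTTTTT
  TTTTTT
  TT.TTT
Step 2: 4 trees catch fire, 3 burn out
  .F.TTT
  ..FTTT
  .FT.TT
  FTTTTT
  TTTTTT
  TT.TTT
Step 3: 4 trees catch fire, 4 burn out
  ...TTT
  ...FTT
  ..F.TT
  .FTTTT
  FTTTTT
  TT.TTT

...TTT
...FTT
..F.TT
.FTTTT
FTTTTT
TT.TTT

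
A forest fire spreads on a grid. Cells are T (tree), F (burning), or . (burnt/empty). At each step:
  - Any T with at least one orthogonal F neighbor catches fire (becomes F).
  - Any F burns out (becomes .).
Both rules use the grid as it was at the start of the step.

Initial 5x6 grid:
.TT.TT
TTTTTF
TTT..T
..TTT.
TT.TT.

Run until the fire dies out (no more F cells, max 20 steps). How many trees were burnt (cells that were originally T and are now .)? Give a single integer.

Answer: 18

Derivation:
Step 1: +3 fires, +1 burnt (F count now 3)
Step 2: +2 fires, +3 burnt (F count now 2)
Step 3: +1 fires, +2 burnt (F count now 1)
Step 4: +3 fires, +1 burnt (F count now 3)
Step 5: +4 fires, +3 burnt (F count now 4)
Step 6: +2 fires, +4 burnt (F count now 2)
Step 7: +2 fires, +2 burnt (F count now 2)
Step 8: +1 fires, +2 burnt (F count now 1)
Step 9: +0 fires, +1 burnt (F count now 0)
Fire out after step 9
Initially T: 20, now '.': 28
Total burnt (originally-T cells now '.'): 18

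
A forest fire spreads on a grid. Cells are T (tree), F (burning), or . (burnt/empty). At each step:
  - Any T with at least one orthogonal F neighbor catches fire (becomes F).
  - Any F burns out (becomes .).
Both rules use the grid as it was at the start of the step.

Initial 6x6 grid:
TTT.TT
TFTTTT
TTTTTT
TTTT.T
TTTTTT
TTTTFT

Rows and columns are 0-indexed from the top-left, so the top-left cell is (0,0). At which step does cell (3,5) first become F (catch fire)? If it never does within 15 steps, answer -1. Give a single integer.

Step 1: cell (3,5)='T' (+7 fires, +2 burnt)
Step 2: cell (3,5)='T' (+9 fires, +7 burnt)
Step 3: cell (3,5)='F' (+9 fires, +9 burnt)
  -> target ignites at step 3
Step 4: cell (3,5)='.' (+6 fires, +9 burnt)
Step 5: cell (3,5)='.' (+1 fires, +6 burnt)
Step 6: cell (3,5)='.' (+0 fires, +1 burnt)
  fire out at step 6

3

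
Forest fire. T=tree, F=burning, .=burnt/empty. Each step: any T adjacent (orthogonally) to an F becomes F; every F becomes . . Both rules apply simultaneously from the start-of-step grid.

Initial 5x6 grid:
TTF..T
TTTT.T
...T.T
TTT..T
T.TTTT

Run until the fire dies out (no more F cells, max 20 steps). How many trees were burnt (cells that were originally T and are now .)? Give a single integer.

Step 1: +2 fires, +1 burnt (F count now 2)
Step 2: +3 fires, +2 burnt (F count now 3)
Step 3: +2 fires, +3 burnt (F count now 2)
Step 4: +0 fires, +2 burnt (F count now 0)
Fire out after step 4
Initially T: 19, now '.': 18
Total burnt (originally-T cells now '.'): 7

Answer: 7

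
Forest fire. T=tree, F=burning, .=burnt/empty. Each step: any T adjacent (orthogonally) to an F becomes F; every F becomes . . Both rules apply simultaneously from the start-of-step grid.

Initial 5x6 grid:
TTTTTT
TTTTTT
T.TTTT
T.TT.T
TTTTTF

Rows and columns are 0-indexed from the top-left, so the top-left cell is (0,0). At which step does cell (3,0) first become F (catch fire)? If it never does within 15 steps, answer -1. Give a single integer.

Step 1: cell (3,0)='T' (+2 fires, +1 burnt)
Step 2: cell (3,0)='T' (+2 fires, +2 burnt)
Step 3: cell (3,0)='T' (+4 fires, +2 burnt)
Step 4: cell (3,0)='T' (+5 fires, +4 burnt)
Step 5: cell (3,0)='T' (+4 fires, +5 burnt)
Step 6: cell (3,0)='F' (+3 fires, +4 burnt)
  -> target ignites at step 6
Step 7: cell (3,0)='.' (+3 fires, +3 burnt)
Step 8: cell (3,0)='.' (+2 fires, +3 burnt)
Step 9: cell (3,0)='.' (+1 fires, +2 burnt)
Step 10: cell (3,0)='.' (+0 fires, +1 burnt)
  fire out at step 10

6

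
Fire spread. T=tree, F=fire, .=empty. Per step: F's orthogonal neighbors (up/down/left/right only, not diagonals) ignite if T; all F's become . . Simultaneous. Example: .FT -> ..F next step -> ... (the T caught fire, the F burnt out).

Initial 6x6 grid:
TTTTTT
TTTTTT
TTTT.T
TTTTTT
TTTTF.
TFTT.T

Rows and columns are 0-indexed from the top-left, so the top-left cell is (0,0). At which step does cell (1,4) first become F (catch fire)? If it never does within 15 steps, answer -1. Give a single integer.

Step 1: cell (1,4)='T' (+5 fires, +2 burnt)
Step 2: cell (1,4)='T' (+6 fires, +5 burnt)
Step 3: cell (1,4)='T' (+5 fires, +6 burnt)
Step 4: cell (1,4)='T' (+5 fires, +5 burnt)
Step 5: cell (1,4)='F' (+6 fires, +5 burnt)
  -> target ignites at step 5
Step 6: cell (1,4)='.' (+3 fires, +6 burnt)
Step 7: cell (1,4)='.' (+0 fires, +3 burnt)
  fire out at step 7

5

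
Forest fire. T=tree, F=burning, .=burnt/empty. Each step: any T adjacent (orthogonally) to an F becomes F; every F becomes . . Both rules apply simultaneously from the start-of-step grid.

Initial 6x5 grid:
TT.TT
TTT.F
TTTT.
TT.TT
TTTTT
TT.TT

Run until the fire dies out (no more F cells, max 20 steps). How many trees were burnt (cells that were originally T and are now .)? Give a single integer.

Step 1: +1 fires, +1 burnt (F count now 1)
Step 2: +1 fires, +1 burnt (F count now 1)
Step 3: +0 fires, +1 burnt (F count now 0)
Fire out after step 3
Initially T: 24, now '.': 8
Total burnt (originally-T cells now '.'): 2

Answer: 2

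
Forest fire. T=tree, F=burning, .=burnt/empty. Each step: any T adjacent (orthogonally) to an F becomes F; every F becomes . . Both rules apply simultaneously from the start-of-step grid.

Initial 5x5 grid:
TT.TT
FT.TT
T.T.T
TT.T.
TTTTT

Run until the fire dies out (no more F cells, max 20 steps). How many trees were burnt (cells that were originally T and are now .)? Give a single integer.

Step 1: +3 fires, +1 burnt (F count now 3)
Step 2: +2 fires, +3 burnt (F count now 2)
Step 3: +2 fires, +2 burnt (F count now 2)
Step 4: +1 fires, +2 burnt (F count now 1)
Step 5: +1 fires, +1 burnt (F count now 1)
Step 6: +1 fires, +1 burnt (F count now 1)
Step 7: +2 fires, +1 burnt (F count now 2)
Step 8: +0 fires, +2 burnt (F count now 0)
Fire out after step 8
Initially T: 18, now '.': 19
Total burnt (originally-T cells now '.'): 12

Answer: 12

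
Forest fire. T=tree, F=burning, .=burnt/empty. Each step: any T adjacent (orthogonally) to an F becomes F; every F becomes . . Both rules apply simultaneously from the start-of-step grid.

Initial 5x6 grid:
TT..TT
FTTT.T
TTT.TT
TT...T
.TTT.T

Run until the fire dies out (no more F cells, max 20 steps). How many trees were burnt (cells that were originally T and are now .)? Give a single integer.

Step 1: +3 fires, +1 burnt (F count now 3)
Step 2: +4 fires, +3 burnt (F count now 4)
Step 3: +3 fires, +4 burnt (F count now 3)
Step 4: +1 fires, +3 burnt (F count now 1)
Step 5: +1 fires, +1 burnt (F count now 1)
Step 6: +1 fires, +1 burnt (F count now 1)
Step 7: +0 fires, +1 burnt (F count now 0)
Fire out after step 7
Initially T: 20, now '.': 23
Total burnt (originally-T cells now '.'): 13

Answer: 13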